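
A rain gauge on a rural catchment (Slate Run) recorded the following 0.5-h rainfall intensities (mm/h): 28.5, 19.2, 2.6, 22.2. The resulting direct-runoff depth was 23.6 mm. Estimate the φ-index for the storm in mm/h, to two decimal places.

Only the 3 blocks with intensity above φ contribute runoff: 28.5, 19.2, 22.2 mm/h.
Σ(I−φ)·Δt = d  ⇒  (28.5+19.2+22.2 − 3φ)·0.5 = 23.6
φ = (69.90 − 23.6/0.5) / 3 = 7.57 mm/h.

φ ≈ 7.57 mm/h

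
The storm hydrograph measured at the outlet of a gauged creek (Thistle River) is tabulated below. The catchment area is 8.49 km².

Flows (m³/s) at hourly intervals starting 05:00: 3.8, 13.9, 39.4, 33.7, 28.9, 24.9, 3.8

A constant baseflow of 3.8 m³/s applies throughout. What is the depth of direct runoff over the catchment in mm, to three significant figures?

d ≈ 51.6 mm

Direct runoff: 0.0, 10.1, 35.6, 29.9, 25.1, 21.1, 0.0 m³/s; ΣQ_DR = 121.8 m³/s.
V = ΣQ_DR · Δt = 121.8 × 3600 s = 4.385 × 10^5 m³.
Over A = 8.49 km², depth = V / A = 51.6 mm.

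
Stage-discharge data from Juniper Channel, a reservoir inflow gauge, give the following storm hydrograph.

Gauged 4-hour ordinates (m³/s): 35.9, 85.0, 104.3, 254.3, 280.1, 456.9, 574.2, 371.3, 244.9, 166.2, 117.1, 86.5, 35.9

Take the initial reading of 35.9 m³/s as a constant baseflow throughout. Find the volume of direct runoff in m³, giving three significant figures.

V ≈ 3.38 × 10^7 m³

Direct-runoff ordinates (Q − Q_b): 0.0, 49.1, 68.4, 218.4, 244.2, 421.0, 538.3, 335.4, 209.0, 130.3, 81.2, 50.6, 0.0 m³/s.
ΣQ_DR = 2346 m³/s.
With Δt = 4 h = 14400 s, V = ΣQ_DR · Δt = 2346 × 14400 = 3.38 × 10^7 m³.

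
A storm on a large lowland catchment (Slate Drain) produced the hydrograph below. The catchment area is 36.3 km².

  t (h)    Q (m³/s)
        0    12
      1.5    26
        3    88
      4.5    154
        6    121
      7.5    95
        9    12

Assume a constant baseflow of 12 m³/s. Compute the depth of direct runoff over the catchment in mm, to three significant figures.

d ≈ 63.1 mm

Direct runoff: 0.0, 14.0, 76.0, 142.0, 109.0, 83.0, 0.0 m³/s; ΣQ_DR = 424.0 m³/s.
V = ΣQ_DR · Δt = 424.0 × 5400 s = 2.290 × 10^6 m³.
Over A = 36.3 km², depth = V / A = 63.1 mm.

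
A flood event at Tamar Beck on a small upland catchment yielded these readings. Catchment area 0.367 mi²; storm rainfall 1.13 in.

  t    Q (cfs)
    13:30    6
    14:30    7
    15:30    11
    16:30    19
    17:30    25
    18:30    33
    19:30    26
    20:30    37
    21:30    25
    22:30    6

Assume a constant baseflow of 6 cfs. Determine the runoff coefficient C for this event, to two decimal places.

C ≈ 0.50

ΣQ_DR = 135.0 cfs; V = ΣQ_DR·Δt = 4.860 × 10^5 ft³.
Runoff depth d = V / A = 0.5700 in.
C = d / P = 0.5700 / 1.13 = 0.50.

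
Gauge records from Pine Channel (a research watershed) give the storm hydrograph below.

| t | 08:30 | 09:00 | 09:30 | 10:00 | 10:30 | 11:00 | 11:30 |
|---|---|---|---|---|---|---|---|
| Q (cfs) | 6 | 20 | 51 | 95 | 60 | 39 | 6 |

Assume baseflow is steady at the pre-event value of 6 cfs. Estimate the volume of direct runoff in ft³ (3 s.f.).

V ≈ 4.23 × 10^5 ft³

Direct-runoff ordinates (Q − Q_b): 0.0, 14.0, 45.0, 89.0, 54.0, 33.0, 0.0 cfs.
ΣQ_DR = 235.0 cfs.
With Δt = 0.5 h = 1800 s, V = ΣQ_DR · Δt = 235.0 × 1800 = 4.23 × 10^5 ft³.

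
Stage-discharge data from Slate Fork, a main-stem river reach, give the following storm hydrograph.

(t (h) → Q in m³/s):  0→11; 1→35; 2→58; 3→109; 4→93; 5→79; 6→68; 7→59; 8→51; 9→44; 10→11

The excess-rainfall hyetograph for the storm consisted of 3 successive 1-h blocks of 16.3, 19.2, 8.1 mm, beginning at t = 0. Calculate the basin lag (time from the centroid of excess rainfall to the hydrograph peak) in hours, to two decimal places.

Centroid of excess rainfall: t_c = Σ P_i·t̄_i / ΣP_i = 1.3119 h (block centres at 0.5, 1.5, 2.5 h).
Hydrograph peak occurs at t = 3 h, so basin lag t_L = 3 − 1.3119 = 1.69 h.

t_L ≈ 1.69 h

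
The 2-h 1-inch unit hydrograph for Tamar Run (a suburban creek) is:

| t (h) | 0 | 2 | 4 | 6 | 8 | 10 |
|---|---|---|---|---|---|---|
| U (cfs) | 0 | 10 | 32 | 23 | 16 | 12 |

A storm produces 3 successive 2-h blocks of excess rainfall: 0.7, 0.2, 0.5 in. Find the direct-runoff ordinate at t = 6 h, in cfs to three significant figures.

By discrete convolution, Q_j = Σ (P_i / 1 in) · U_{j−i}.
At t = 6 h (j=3): Q = (0.7/1)·23 + (0.2/1)·32 + (0.5/1)·10 = 27.5 cfs.

Q ≈ 27.5 cfs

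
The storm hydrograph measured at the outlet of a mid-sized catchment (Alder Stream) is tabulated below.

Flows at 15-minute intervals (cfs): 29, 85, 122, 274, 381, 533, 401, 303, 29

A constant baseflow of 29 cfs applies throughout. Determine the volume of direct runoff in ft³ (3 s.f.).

V ≈ 1.71 × 10^6 ft³

Direct-runoff ordinates (Q − Q_b): 0.0, 56.0, 93.0, 245.0, 352.0, 504.0, 372.0, 274.0, 0.0 cfs.
ΣQ_DR = 1896 cfs.
With Δt = 0.25 h = 900 s, V = ΣQ_DR · Δt = 1896 × 900 = 1.71 × 10^6 ft³.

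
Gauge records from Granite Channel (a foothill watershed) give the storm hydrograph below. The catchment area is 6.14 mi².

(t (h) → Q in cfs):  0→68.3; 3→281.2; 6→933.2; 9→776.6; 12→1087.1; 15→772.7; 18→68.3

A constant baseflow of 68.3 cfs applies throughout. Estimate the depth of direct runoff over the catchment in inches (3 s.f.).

Direct runoff: 0.0, 212.9, 864.9, 708.3, 1018.8, 704.4, 0.0 cfs; ΣQ_DR = 3509 cfs.
V = ΣQ_DR · Δt = 3509 × 10800 s = 3.790 × 10^7 ft³.
Over A = 6.14 mi², depth = V / A = 2.66 in.

d ≈ 2.66 in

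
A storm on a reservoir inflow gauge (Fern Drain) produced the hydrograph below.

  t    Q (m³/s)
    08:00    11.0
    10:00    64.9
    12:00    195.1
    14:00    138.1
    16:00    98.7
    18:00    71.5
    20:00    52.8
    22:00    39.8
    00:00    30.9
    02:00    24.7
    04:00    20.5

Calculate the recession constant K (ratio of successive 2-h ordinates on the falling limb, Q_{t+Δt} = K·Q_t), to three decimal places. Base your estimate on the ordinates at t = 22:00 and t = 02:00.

K ≈ 0.788

Using the recession-limb readings at t = 22:00 and t = 02:00: Q falls from 39.8 to 24.7 m³/s over 2 intervals.
K = (Q₂/Q₁)^(1/2) = (24.7/39.8)^(1/2) = 0.788.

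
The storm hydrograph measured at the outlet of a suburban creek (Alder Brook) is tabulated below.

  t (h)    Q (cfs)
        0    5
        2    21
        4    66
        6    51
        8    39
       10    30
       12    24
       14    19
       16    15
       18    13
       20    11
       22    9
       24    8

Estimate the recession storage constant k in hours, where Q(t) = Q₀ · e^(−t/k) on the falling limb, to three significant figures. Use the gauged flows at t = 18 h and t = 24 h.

k ≈ 12.4 h

On the falling limb, Q drops from 13 to 8 cfs between t = 18 h and t = 24 h (Δt = 6 h).
k = −Δt / ln(Q₂/Q₁) = −6 / ln(8/13) = 12.4 h.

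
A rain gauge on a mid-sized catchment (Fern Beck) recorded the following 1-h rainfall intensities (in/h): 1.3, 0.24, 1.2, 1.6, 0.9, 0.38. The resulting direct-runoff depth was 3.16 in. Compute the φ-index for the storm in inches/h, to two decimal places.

Only the 4 blocks with intensity above φ contribute runoff: 1.3, 1.2, 1.6, 0.9 in/h.
Σ(I−φ)·Δt = d  ⇒  (1.3+1.2+1.6+0.9 − 4φ)·1 = 3.16
φ = (5.000 − 3.16/1) / 4 = 0.46 in/h.

φ ≈ 0.46 in/h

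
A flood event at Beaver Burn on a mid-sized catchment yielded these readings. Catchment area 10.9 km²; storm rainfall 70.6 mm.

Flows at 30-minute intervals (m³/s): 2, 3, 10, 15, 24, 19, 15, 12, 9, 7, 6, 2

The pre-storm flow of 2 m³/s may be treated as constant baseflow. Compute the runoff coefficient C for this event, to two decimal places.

ΣQ_DR = 100.0 m³/s; V = ΣQ_DR·Δt = 1.800 × 10^5 m³.
Runoff depth d = V / A = 16.51 mm.
C = d / P = 16.51 / 70.6 = 0.23.

C ≈ 0.23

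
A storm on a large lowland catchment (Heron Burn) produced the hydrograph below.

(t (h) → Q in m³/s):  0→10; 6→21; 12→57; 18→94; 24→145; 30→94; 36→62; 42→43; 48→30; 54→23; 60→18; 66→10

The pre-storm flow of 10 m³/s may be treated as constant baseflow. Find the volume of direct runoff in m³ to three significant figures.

Direct-runoff ordinates (Q − Q_b): 0.0, 11.0, 47.0, 84.0, 135.0, 84.0, 52.0, 33.0, 20.0, 13.0, 8.0, 0.0 m³/s.
ΣQ_DR = 487.0 m³/s.
With Δt = 6 h = 21600 s, V = ΣQ_DR · Δt = 487.0 × 21600 = 1.05 × 10^7 m³.

V ≈ 1.05 × 10^7 m³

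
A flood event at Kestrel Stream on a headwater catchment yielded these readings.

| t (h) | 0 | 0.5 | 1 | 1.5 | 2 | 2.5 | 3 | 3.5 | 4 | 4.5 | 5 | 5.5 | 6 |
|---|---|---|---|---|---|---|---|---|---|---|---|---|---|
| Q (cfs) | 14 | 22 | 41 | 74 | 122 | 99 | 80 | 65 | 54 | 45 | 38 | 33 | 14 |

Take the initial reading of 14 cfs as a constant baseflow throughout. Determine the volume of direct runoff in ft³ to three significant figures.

Direct-runoff ordinates (Q − Q_b): 0.0, 8.0, 27.0, 60.0, 108.0, 85.0, 66.0, 51.0, 40.0, 31.0, 24.0, 19.0, 0.0 cfs.
ΣQ_DR = 519.0 cfs.
With Δt = 0.5 h = 1800 s, V = ΣQ_DR · Δt = 519.0 × 1800 = 9.34 × 10^5 ft³.

V ≈ 9.34 × 10^5 ft³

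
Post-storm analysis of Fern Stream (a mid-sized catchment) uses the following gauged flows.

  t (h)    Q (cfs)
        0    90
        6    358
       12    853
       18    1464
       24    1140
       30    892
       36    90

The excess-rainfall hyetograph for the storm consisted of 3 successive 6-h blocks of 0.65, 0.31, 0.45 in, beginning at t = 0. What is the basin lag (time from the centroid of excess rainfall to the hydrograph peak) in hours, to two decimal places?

t_L ≈ 9.85 h

Centroid of excess rainfall: t_c = Σ P_i·t̄_i / ΣP_i = 8.1489 h (block centres at 3, 9, 15 h).
Hydrograph peak occurs at t = 18 h, so basin lag t_L = 18 − 8.1489 = 9.85 h.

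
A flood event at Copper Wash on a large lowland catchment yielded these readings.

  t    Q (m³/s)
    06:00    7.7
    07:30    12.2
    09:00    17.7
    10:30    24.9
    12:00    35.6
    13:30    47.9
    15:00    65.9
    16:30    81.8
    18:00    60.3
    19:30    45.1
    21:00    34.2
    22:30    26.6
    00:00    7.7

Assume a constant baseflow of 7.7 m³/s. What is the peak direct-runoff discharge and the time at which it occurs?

Subtracting baseflow gives direct-runoff ordinates: 0.0, 4.5, 10.0, 17.2, 27.9, 40.2, 58.2, 74.1, 52.6, 37.4, 26.5, 18.9, 0.0 m³/s.
The maximum is 74.1 m³/s, occurring at the reading for t = 16:30.

Q_p = 74.1 m³/s at t = 16:30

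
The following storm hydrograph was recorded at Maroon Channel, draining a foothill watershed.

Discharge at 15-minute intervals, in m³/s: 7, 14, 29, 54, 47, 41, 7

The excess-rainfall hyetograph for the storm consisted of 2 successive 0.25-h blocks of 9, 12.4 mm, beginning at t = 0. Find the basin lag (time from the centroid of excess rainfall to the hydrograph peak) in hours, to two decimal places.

t_L ≈ 0.48 h

Centroid of excess rainfall: t_c = Σ P_i·t̄_i / ΣP_i = 0.2699 h (block centres at 0.125, 0.375 h).
Hydrograph peak occurs at t = 0.75 h, so basin lag t_L = 0.75 − 0.2699 = 0.48 h.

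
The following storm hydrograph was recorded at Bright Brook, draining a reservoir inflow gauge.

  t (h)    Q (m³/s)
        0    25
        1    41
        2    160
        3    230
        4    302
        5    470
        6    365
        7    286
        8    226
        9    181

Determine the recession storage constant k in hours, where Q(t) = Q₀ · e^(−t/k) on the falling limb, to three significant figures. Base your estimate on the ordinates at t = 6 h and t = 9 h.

k ≈ 4.28 h

On the falling limb, Q drops from 365 to 181 m³/s between t = 6 h and t = 9 h (Δt = 3 h).
k = −Δt / ln(Q₂/Q₁) = −3 / ln(181/365) = 4.28 h.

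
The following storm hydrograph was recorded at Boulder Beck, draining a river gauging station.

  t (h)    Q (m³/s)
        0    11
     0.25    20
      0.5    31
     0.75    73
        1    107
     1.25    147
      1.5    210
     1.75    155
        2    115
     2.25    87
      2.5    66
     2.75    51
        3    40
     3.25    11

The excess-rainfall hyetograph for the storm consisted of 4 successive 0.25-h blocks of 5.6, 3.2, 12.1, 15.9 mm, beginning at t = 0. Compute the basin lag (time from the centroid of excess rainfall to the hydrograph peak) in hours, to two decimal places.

t_L ≈ 0.86 h

Centroid of excess rainfall: t_c = Σ P_i·t̄_i / ΣP_i = 0.6352 h (block centres at 0.125, 0.375, 0.625, 0.875 h).
Hydrograph peak occurs at t = 1.5 h, so basin lag t_L = 1.5 − 0.6352 = 0.86 h.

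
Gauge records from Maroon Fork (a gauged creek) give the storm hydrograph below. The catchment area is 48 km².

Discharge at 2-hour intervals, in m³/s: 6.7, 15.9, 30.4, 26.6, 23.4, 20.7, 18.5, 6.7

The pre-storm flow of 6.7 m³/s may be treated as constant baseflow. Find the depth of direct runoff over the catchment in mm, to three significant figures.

d ≈ 14.3 mm

Direct runoff: 0.0, 9.2, 23.7, 19.9, 16.7, 14.0, 11.8, 0.0 m³/s; ΣQ_DR = 95.30 m³/s.
V = ΣQ_DR · Δt = 95.30 × 7200 s = 6.862 × 10^5 m³.
Over A = 48 km², depth = V / A = 14.3 mm.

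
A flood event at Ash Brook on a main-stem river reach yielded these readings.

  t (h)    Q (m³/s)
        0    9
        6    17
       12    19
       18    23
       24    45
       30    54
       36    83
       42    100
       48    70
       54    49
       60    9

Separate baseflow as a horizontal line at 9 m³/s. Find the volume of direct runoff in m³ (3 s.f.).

Direct-runoff ordinates (Q − Q_b): 0.0, 8.0, 10.0, 14.0, 36.0, 45.0, 74.0, 91.0, 61.0, 40.0, 0.0 m³/s.
ΣQ_DR = 379.0 m³/s.
With Δt = 6 h = 21600 s, V = ΣQ_DR · Δt = 379.0 × 21600 = 8.19 × 10^6 m³.

V ≈ 8.19 × 10^6 m³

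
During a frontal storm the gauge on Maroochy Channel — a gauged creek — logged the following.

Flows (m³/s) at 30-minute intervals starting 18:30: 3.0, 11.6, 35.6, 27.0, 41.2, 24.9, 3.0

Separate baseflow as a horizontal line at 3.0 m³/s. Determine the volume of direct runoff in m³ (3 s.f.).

V ≈ 2.26 × 10^5 m³

Direct-runoff ordinates (Q − Q_b): 0.0, 8.6, 32.6, 24.0, 38.2, 21.9, 0.0 m³/s.
ΣQ_DR = 125.3 m³/s.
With Δt = 0.5 h = 1800 s, V = ΣQ_DR · Δt = 125.3 × 1800 = 2.26 × 10^5 m³.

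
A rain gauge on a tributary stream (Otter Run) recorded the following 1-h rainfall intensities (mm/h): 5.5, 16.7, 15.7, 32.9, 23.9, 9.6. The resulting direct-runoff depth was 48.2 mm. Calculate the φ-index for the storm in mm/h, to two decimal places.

Only the 4 blocks with intensity above φ contribute runoff: 16.7, 15.7, 32.9, 23.9 mm/h.
Σ(I−φ)·Δt = d  ⇒  (16.7+15.7+32.9+23.9 − 4φ)·1 = 48.2
φ = (89.20 − 48.2/1) / 4 = 10.25 mm/h.

φ ≈ 10.25 mm/h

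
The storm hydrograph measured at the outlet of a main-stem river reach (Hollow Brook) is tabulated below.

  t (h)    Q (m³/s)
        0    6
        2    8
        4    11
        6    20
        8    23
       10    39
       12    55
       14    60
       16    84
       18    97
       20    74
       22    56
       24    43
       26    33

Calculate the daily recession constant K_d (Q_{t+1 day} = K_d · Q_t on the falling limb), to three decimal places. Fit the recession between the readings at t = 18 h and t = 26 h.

Between t = 18 h and t = 26 h the flow falls from 97 to 33 m³/s over 4×2 h = 8 h.
Per-interval ratio K = (33/97)^(1/4) = 0.7637; K_d = K^(24/2) = 0.039.

K_d ≈ 0.039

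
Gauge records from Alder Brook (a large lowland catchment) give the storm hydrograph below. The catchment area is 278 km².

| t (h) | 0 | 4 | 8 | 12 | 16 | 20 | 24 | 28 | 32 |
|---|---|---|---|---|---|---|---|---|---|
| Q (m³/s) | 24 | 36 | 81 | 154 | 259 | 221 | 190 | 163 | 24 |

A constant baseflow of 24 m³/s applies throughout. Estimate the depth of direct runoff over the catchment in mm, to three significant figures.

d ≈ 48.5 mm

Direct runoff: 0.0, 12.0, 57.0, 130.0, 235.0, 197.0, 166.0, 139.0, 0.0 m³/s; ΣQ_DR = 936.0 m³/s.
V = ΣQ_DR · Δt = 936.0 × 14400 s = 1.348 × 10^7 m³.
Over A = 278 km², depth = V / A = 48.5 mm.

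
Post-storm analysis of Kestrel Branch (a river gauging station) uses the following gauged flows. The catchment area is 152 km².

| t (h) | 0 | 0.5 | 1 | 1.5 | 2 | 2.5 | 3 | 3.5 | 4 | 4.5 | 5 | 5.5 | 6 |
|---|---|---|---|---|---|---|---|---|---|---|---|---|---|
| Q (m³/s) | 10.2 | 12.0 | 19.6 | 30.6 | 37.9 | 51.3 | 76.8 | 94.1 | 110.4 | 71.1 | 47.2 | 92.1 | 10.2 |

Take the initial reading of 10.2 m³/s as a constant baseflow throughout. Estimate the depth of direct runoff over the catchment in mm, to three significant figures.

Direct runoff: 0.0, 1.8, 9.4, 20.4, 27.7, 41.1, 66.6, 83.9, 100.2, 60.9, 37.0, 81.9, 0.0 m³/s; ΣQ_DR = 530.9 m³/s.
V = ΣQ_DR · Δt = 530.9 × 1800 s = 9.556 × 10^5 m³.
Over A = 152 km², depth = V / A = 6.29 mm.

d ≈ 6.29 mm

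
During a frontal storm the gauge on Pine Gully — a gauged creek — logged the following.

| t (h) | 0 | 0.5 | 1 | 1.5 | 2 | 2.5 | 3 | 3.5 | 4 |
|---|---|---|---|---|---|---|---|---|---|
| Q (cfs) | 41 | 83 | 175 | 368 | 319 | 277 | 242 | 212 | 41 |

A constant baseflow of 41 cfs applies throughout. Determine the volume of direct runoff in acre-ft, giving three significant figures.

Direct-runoff ordinates (Q − Q_b): 0.0, 42.0, 134.0, 327.0, 278.0, 236.0, 201.0, 171.0, 0.0 cfs.
ΣQ_DR = 1389 cfs.
With Δt = 0.5 h = 1800 s, V = ΣQ_DR · Δt = 1389 × 1800 = 2.50 × 10^6 ft³ = 57.4 acre-ft.

V ≈ 57.4 acre-ft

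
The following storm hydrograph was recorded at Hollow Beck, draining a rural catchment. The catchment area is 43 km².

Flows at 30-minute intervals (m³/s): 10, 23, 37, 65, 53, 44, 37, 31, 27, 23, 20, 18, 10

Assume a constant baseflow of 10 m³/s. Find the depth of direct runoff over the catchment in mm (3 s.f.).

d ≈ 11.2 mm

Direct runoff: 0.0, 13.0, 27.0, 55.0, 43.0, 34.0, 27.0, 21.0, 17.0, 13.0, 10.0, 8.0, 0.0 m³/s; ΣQ_DR = 268.0 m³/s.
V = ΣQ_DR · Δt = 268.0 × 1800 s = 4.824 × 10^5 m³.
Over A = 43 km², depth = V / A = 11.2 mm.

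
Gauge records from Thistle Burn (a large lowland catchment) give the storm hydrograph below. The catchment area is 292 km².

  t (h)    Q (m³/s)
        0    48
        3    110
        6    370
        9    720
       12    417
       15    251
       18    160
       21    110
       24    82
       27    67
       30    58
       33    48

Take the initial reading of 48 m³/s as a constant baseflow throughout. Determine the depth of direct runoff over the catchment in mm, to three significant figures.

d ≈ 69.0 mm

Direct runoff: 0.0, 62.0, 322.0, 672.0, 369.0, 203.0, 112.0, 62.0, 34.0, 19.0, 10.0, 0.0 m³/s; ΣQ_DR = 1865 m³/s.
V = ΣQ_DR · Δt = 1865 × 10800 s = 2.014 × 10^7 m³.
Over A = 292 km², depth = V / A = 69.0 mm.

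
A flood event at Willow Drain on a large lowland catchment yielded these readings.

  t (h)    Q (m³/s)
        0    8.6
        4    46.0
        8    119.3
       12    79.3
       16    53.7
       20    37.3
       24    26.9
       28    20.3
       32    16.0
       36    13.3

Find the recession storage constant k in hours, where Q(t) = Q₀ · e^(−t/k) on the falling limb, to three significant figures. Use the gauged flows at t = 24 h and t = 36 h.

k ≈ 17.0 h

On the falling limb, Q drops from 26.9 to 13.3 m³/s between t = 24 h and t = 36 h (Δt = 12 h).
k = −Δt / ln(Q₂/Q₁) = −12 / ln(13.3/26.9) = 17.0 h.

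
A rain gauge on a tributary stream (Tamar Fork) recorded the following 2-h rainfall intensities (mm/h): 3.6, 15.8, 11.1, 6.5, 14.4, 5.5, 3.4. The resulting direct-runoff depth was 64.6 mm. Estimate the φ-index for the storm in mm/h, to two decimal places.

Only the 5 blocks with intensity above φ contribute runoff: 15.8, 11.1, 6.5, 14.4, 5.5 mm/h.
Σ(I−φ)·Δt = d  ⇒  (15.8+11.1+6.5+14.4+5.5 − 5φ)·2 = 64.6
φ = (53.30 − 64.6/2) / 5 = 4.20 mm/h.

φ ≈ 4.20 mm/h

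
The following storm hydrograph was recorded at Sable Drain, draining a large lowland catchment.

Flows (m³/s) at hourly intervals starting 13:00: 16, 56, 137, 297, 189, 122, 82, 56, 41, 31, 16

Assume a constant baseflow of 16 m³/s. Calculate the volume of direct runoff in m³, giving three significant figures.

Direct-runoff ordinates (Q − Q_b): 0.0, 40.0, 121.0, 281.0, 173.0, 106.0, 66.0, 40.0, 25.0, 15.0, 0.0 m³/s.
ΣQ_DR = 867.0 m³/s.
With Δt = 1 h = 3600 s, V = ΣQ_DR · Δt = 867.0 × 3600 = 3.12 × 10^6 m³.

V ≈ 3.12 × 10^6 m³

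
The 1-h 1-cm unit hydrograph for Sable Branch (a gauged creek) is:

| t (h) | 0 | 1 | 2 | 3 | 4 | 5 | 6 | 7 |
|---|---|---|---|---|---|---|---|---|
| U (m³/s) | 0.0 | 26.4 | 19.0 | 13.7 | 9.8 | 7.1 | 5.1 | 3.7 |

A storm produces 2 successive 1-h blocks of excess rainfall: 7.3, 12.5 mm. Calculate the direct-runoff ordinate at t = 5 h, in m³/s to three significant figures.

Q ≈ 17.4 m³/s

By discrete convolution, Q_j = Σ (P_i / 10 mm) · U_{j−i}.
At t = 5 h (j=5): Q = (7.3/10)·7.1 + (12.5/10)·9.8 = 17.4 m³/s.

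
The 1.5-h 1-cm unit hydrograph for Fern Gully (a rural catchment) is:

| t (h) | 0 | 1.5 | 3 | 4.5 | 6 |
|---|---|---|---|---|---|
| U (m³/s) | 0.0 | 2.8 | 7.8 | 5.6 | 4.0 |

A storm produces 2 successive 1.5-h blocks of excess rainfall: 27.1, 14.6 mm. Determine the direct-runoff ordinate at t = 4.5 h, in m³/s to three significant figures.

By discrete convolution, Q_j = Σ (P_i / 10 mm) · U_{j−i}.
At t = 4.5 h (j=3): Q = (27.1/10)·5.6 + (14.6/10)·7.8 = 26.6 m³/s.

Q ≈ 26.6 m³/s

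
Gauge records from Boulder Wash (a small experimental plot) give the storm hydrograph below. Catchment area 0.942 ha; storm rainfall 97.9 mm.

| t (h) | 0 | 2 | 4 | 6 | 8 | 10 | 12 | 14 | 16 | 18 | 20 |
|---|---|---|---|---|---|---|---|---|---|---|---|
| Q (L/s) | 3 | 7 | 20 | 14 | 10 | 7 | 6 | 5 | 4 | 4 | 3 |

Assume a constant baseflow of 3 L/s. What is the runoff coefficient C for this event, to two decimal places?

ΣQ_DR = 50.00 L/s; V = ΣQ_DR·Δt = 3.600 × 10^5 L.
Runoff depth d = V / A = 38.22 mm.
C = d / P = 38.22 / 97.9 = 0.39.

C ≈ 0.39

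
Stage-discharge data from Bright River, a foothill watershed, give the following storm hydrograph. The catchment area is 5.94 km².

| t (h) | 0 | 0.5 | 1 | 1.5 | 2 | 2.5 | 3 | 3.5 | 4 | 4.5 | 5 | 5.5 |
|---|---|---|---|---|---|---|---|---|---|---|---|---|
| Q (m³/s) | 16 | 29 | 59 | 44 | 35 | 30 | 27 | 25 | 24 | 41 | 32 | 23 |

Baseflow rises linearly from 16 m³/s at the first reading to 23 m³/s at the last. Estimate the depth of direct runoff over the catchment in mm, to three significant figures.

Direct runoff: 0.00, 12.36, 41.73, 26.09, 16.45, 10.82, 7.18, 4.55, 2.91, 19.27, 9.64, 0.00 m³/s; ΣQ_DR = 151.0 m³/s.
V = ΣQ_DR · Δt = 151.0 × 1800 s = 2.718 × 10^5 m³.
Over A = 5.94 km², depth = V / A = 45.8 mm.

d ≈ 45.8 mm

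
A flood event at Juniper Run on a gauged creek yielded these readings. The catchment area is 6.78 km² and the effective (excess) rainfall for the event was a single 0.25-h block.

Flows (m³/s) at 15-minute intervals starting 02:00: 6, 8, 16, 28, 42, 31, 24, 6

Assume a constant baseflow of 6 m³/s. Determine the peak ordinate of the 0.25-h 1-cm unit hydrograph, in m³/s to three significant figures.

U_p ≈ 24.0 m³/s

Direct runoff: 0.0, 2.0, 10.0, 22.0, 36.0, 25.0, 18.0, 0.0 m³/s; ΣQ_DR = 113.0 m³/s, peak = 36.0 m³/s.
Runoff depth d = ΣQ_DR·Δt / A = 113.0 × 900 / (6.78 km²) = 15.00 mm.
The 1-cm UH is the DRH scaled by (10 mm)/d, so U_p = 36.0 × 10/15.00 = 24.0 m³/s.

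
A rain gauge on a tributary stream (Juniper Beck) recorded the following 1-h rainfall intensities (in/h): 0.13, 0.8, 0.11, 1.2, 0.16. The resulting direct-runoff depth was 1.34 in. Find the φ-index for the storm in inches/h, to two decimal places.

φ ≈ 0.33 in/h

Only the 2 blocks with intensity above φ contribute runoff: 0.8, 1.2 in/h.
Σ(I−φ)·Δt = d  ⇒  (0.8+1.2 − 2φ)·1 = 1.34
φ = (2.000 − 1.34/1) / 2 = 0.33 in/h.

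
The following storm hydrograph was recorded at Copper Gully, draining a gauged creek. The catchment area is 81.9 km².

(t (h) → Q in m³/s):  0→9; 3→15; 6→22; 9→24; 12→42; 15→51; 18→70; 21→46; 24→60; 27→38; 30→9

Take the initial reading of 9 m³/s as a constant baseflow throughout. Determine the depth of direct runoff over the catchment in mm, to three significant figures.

d ≈ 37.8 mm

Direct runoff: 0.0, 6.0, 13.0, 15.0, 33.0, 42.0, 61.0, 37.0, 51.0, 29.0, 0.0 m³/s; ΣQ_DR = 287.0 m³/s.
V = ΣQ_DR · Δt = 287.0 × 10800 s = 3.100 × 10^6 m³.
Over A = 81.9 km², depth = V / A = 37.8 mm.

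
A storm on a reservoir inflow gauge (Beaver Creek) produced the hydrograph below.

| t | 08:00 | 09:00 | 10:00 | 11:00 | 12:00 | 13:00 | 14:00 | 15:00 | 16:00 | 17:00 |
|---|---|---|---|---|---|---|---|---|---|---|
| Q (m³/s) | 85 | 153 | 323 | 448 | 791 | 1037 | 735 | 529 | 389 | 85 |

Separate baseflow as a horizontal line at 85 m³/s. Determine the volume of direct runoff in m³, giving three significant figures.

V ≈ 1.34 × 10^7 m³

Direct-runoff ordinates (Q − Q_b): 0.0, 68.0, 238.0, 363.0, 706.0, 952.0, 650.0, 444.0, 304.0, 0.0 m³/s.
ΣQ_DR = 3725 m³/s.
With Δt = 1 h = 3600 s, V = ΣQ_DR · Δt = 3725 × 3600 = 1.34 × 10^7 m³.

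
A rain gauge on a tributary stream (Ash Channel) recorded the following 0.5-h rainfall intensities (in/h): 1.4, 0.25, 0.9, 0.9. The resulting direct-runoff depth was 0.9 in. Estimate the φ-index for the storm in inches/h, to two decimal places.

Only the 3 blocks with intensity above φ contribute runoff: 1.4, 0.9, 0.9 in/h.
Σ(I−φ)·Δt = d  ⇒  (1.4+0.9+0.9 − 3φ)·0.5 = 0.9
φ = (3.200 − 0.9/0.5) / 3 = 0.47 in/h.

φ ≈ 0.47 in/h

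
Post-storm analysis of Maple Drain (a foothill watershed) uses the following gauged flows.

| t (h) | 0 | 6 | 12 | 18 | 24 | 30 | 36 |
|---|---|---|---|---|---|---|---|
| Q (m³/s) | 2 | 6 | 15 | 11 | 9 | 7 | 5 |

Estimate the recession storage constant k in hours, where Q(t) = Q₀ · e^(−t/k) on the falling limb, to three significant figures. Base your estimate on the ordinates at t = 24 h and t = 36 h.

k ≈ 20.4 h

On the falling limb, Q drops from 9 to 5 m³/s between t = 24 h and t = 36 h (Δt = 12 h).
k = −Δt / ln(Q₂/Q₁) = −12 / ln(5/9) = 20.4 h.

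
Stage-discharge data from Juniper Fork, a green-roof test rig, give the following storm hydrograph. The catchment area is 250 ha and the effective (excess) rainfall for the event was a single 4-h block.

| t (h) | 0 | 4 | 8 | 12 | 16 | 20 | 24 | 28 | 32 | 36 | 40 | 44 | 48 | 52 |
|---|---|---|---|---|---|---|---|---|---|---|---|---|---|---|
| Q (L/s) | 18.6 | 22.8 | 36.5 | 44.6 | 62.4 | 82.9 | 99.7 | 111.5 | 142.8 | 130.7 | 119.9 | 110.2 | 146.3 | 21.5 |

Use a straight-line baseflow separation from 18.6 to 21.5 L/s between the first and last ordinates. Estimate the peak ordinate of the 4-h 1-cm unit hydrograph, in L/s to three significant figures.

U_p ≈ 250 L/s

Direct runoff: 0.00, 3.98, 17.45, 25.33, 42.91, 63.18, 79.76, 91.34, 122.42, 110.09, 99.07, 89.15, 125.02, 0.00 L/s; ΣQ_DR = 869.7 L/s, peak = 125.02 L/s.
Runoff depth d = ΣQ_DR·Δt / A = 869.7 × 14400 / (250 ha) = 5.009 mm.
The 1-cm UH is the DRH scaled by (10 mm)/d, so U_p = 125.02 × 10/5.009 = 250 L/s.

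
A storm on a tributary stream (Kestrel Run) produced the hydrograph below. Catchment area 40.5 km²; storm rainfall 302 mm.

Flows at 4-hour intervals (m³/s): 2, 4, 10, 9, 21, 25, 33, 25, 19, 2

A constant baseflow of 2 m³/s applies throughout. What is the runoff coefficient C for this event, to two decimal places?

ΣQ_DR = 130.0 m³/s; V = ΣQ_DR·Δt = 1.872 × 10^6 m³.
Runoff depth d = V / A = 46.22 mm.
C = d / P = 46.22 / 302 = 0.15.

C ≈ 0.15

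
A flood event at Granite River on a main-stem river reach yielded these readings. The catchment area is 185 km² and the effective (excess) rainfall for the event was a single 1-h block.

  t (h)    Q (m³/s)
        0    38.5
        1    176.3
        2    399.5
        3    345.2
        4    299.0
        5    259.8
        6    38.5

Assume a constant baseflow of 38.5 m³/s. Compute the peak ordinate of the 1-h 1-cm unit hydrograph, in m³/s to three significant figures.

Direct runoff: 0.0, 137.8, 361.0, 306.7, 260.5, 221.3, 0.0 m³/s; ΣQ_DR = 1287 m³/s, peak = 361.0 m³/s.
Runoff depth d = ΣQ_DR·Δt / A = 1287 × 3600 / (185 km²) = 25.05 mm.
The 1-cm UH is the DRH scaled by (10 mm)/d, so U_p = 361.0 × 10/25.05 = 144 m³/s.

U_p ≈ 144 m³/s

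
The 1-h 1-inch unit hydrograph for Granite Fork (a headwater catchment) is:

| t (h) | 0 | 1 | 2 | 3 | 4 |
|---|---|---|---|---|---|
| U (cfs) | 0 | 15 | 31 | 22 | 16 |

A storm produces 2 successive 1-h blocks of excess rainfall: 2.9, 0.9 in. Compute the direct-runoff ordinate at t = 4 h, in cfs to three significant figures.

By discrete convolution, Q_j = Σ (P_i / 1 in) · U_{j−i}.
At t = 4 h (j=4): Q = (2.9/1)·16 + (0.9/1)·22 = 66.2 cfs.

Q ≈ 66.2 cfs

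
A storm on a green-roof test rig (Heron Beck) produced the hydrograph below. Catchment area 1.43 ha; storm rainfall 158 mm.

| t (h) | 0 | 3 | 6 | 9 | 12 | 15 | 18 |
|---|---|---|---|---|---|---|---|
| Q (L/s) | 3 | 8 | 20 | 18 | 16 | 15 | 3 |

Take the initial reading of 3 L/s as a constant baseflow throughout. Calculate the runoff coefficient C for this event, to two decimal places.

ΣQ_DR = 62.00 L/s; V = ΣQ_DR·Δt = 6.696 × 10^5 L.
Runoff depth d = V / A = 46.83 mm.
C = d / P = 46.83 / 158 = 0.30.

C ≈ 0.30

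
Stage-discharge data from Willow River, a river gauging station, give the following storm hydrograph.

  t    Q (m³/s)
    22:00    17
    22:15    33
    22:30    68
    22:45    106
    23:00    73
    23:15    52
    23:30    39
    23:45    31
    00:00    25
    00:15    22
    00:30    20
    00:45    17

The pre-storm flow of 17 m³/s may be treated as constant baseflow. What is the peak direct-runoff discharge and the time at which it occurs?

Subtracting baseflow gives direct-runoff ordinates: 0.0, 16.0, 51.0, 89.0, 56.0, 35.0, 22.0, 14.0, 8.0, 5.0, 3.0, 0.0 m³/s.
The maximum is 89.0 m³/s, occurring at the reading for t = 22:45.

Q_p = 89.0 m³/s at t = 22:45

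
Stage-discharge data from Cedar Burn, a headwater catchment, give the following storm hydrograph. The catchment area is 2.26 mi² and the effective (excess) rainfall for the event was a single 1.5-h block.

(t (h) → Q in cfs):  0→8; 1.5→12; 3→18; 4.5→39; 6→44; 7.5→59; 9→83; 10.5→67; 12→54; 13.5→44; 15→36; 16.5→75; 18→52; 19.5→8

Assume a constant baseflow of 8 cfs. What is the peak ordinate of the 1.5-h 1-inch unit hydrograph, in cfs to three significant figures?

Direct runoff: 0.0, 4.0, 10.0, 31.0, 36.0, 51.0, 75.0, 59.0, 46.0, 36.0, 28.0, 67.0, 44.0, 0.0 cfs; ΣQ_DR = 487.0 cfs, peak = 75.0 cfs.
Runoff depth d = ΣQ_DR·Δt / A = 487.0 × 5400 / (2.26 mi²) = 0.5009 in.
The 1-inch UH is the DRH scaled by (1 in)/d, so U_p = 75.0 × 1/0.5009 = 150 cfs.

U_p ≈ 150 cfs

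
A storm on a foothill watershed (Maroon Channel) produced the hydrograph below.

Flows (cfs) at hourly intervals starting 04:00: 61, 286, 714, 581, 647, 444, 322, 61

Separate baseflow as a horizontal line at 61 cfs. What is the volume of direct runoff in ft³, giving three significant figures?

Direct-runoff ordinates (Q − Q_b): 0.0, 225.0, 653.0, 520.0, 586.0, 383.0, 261.0, 0.0 cfs.
ΣQ_DR = 2628 cfs.
With Δt = 1 h = 3600 s, V = ΣQ_DR · Δt = 2628 × 3600 = 9.46 × 10^6 ft³.

V ≈ 9.46 × 10^6 ft³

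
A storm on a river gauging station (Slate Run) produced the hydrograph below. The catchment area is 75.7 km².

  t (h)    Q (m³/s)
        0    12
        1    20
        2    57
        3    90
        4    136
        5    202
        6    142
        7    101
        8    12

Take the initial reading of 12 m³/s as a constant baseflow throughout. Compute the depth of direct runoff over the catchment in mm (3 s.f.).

d ≈ 31.6 mm

Direct runoff: 0.0, 8.0, 45.0, 78.0, 124.0, 190.0, 130.0, 89.0, 0.0 m³/s; ΣQ_DR = 664.0 m³/s.
V = ΣQ_DR · Δt = 664.0 × 3600 s = 2.390 × 10^6 m³.
Over A = 75.7 km², depth = V / A = 31.6 mm.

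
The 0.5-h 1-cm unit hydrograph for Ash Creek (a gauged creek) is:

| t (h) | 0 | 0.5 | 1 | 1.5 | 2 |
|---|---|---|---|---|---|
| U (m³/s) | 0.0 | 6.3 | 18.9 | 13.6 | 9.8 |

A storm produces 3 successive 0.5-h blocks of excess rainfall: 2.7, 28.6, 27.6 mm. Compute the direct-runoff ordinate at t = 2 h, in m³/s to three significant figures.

Q ≈ 93.7 m³/s

By discrete convolution, Q_j = Σ (P_i / 10 mm) · U_{j−i}.
At t = 2 h (j=4): Q = (2.7/10)·9.8 + (28.6/10)·13.6 + (27.6/10)·18.9 = 93.7 m³/s.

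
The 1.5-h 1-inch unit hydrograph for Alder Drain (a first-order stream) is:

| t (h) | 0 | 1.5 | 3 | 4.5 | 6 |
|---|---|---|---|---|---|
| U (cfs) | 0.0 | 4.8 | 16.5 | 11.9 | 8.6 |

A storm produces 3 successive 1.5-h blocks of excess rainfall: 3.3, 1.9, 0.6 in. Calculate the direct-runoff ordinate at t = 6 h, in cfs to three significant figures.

Q ≈ 60.9 cfs

By discrete convolution, Q_j = Σ (P_i / 1 in) · U_{j−i}.
At t = 6 h (j=4): Q = (3.3/1)·8.6 + (1.9/1)·11.9 + (0.6/1)·16.5 = 60.9 cfs.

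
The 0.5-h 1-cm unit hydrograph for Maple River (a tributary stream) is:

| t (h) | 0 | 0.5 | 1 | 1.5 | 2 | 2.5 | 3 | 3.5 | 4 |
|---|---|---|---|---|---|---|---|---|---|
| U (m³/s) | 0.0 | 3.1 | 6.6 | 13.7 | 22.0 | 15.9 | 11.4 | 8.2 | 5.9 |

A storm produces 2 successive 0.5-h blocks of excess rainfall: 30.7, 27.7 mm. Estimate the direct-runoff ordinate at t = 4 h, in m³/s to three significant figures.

Q ≈ 40.8 m³/s

By discrete convolution, Q_j = Σ (P_i / 10 mm) · U_{j−i}.
At t = 4 h (j=8): Q = (30.7/10)·5.9 + (27.7/10)·8.2 = 40.8 m³/s.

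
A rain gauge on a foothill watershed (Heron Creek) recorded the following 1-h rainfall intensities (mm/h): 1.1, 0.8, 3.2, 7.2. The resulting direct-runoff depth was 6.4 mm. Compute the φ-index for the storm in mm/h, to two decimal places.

φ ≈ 2.00 mm/h

Only the 2 blocks with intensity above φ contribute runoff: 3.2, 7.2 mm/h.
Σ(I−φ)·Δt = d  ⇒  (3.2+7.2 − 2φ)·1 = 6.4
φ = (10.40 − 6.4/1) / 2 = 2.00 mm/h.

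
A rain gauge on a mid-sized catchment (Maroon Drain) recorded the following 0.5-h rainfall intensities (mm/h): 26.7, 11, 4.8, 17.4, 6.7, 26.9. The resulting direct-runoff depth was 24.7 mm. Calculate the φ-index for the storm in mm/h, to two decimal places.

φ ≈ 8.15 mm/h

Only the 4 blocks with intensity above φ contribute runoff: 26.7, 11, 17.4, 26.9 mm/h.
Σ(I−φ)·Δt = d  ⇒  (26.7+11+17.4+26.9 − 4φ)·0.5 = 24.7
φ = (82.00 − 24.7/0.5) / 4 = 8.15 mm/h.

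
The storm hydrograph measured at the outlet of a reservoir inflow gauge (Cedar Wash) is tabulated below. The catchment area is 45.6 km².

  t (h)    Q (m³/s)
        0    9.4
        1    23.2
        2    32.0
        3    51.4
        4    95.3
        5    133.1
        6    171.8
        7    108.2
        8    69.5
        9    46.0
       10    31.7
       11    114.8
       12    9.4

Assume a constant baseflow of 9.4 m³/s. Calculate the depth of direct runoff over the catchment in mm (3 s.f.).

Direct runoff: 0.0, 13.8, 22.6, 42.0, 85.9, 123.7, 162.4, 98.8, 60.1, 36.6, 22.3, 105.4, 0.0 m³/s; ΣQ_DR = 773.6 m³/s.
V = ΣQ_DR · Δt = 773.6 × 3600 s = 2.785 × 10^6 m³.
Over A = 45.6 km², depth = V / A = 61.1 mm.

d ≈ 61.1 mm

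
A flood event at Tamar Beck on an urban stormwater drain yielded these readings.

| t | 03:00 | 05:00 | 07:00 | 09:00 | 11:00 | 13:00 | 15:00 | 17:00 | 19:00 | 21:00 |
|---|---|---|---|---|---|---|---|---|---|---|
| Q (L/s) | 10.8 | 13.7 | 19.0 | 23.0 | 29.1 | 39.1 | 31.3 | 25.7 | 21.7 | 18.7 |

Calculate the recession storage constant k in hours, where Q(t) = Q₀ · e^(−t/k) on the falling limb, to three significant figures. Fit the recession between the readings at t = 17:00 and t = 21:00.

k ≈ 12.6 h

On the falling limb, Q drops from 25.7 to 18.7 L/s between t = 17:00 and t = 21:00 (Δt = 4 h).
k = −Δt / ln(Q₂/Q₁) = −4 / ln(18.7/25.7) = 12.6 h.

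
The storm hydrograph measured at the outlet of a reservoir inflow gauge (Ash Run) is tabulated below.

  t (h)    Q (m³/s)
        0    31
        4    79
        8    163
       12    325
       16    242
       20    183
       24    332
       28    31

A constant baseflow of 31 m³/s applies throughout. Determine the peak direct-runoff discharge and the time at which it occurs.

Subtracting baseflow gives direct-runoff ordinates: 0.0, 48.0, 132.0, 294.0, 211.0, 152.0, 301.0, 0.0 m³/s.
The maximum is 301.0 m³/s, occurring at the reading for t = 24 h.

Q_p = 301.0 m³/s at t = 24 h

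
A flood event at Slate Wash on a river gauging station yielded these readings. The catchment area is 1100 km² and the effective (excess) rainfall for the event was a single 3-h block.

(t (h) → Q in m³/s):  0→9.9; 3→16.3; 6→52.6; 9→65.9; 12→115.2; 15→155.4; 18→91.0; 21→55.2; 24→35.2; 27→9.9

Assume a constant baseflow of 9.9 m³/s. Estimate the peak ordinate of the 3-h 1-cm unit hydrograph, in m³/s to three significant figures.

U_p ≈ 292 m³/s

Direct runoff: 0.0, 6.4, 42.7, 56.0, 105.3, 145.5, 81.1, 45.3, 25.3, 0.0 m³/s; ΣQ_DR = 507.6 m³/s, peak = 145.5 m³/s.
Runoff depth d = ΣQ_DR·Δt / A = 507.6 × 10800 / (1100 km²) = 4.984 mm.
The 1-cm UH is the DRH scaled by (10 mm)/d, so U_p = 145.5 × 10/4.984 = 292 m³/s.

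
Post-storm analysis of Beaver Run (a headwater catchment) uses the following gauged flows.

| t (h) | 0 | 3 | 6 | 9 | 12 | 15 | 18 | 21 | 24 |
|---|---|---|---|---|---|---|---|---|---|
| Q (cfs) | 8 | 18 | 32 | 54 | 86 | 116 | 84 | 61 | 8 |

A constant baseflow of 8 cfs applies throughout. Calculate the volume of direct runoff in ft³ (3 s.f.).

V ≈ 4.27 × 10^6 ft³

Direct-runoff ordinates (Q − Q_b): 0.0, 10.0, 24.0, 46.0, 78.0, 108.0, 76.0, 53.0, 0.0 cfs.
ΣQ_DR = 395.0 cfs.
With Δt = 3 h = 10800 s, V = ΣQ_DR · Δt = 395.0 × 10800 = 4.27 × 10^6 ft³.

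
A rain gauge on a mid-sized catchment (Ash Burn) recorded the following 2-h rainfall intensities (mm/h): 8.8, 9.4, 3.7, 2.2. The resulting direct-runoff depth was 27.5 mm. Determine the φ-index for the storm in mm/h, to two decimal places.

Only the 3 blocks with intensity above φ contribute runoff: 8.8, 9.4, 3.7 mm/h.
Σ(I−φ)·Δt = d  ⇒  (8.8+9.4+3.7 − 3φ)·2 = 27.5
φ = (21.90 − 27.5/2) / 3 = 2.72 mm/h.

φ ≈ 2.72 mm/h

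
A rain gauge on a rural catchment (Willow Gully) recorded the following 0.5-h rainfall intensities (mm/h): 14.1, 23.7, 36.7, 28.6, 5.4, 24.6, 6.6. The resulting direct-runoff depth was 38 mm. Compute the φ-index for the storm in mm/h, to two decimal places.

φ ≈ 10.34 mm/h

Only the 5 blocks with intensity above φ contribute runoff: 14.1, 23.7, 36.7, 28.6, 24.6 mm/h.
Σ(I−φ)·Δt = d  ⇒  (14.1+23.7+36.7+28.6+24.6 − 5φ)·0.5 = 38
φ = (127.7 − 38/0.5) / 5 = 10.34 mm/h.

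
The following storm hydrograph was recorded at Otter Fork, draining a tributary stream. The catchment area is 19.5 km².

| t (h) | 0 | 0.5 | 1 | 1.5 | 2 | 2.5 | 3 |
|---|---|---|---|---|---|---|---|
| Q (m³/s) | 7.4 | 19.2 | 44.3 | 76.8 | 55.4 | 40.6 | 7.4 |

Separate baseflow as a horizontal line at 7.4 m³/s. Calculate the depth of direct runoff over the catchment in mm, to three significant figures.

Direct runoff: 0.0, 11.8, 36.9, 69.4, 48.0, 33.2, 0.0 m³/s; ΣQ_DR = 199.3 m³/s.
V = ΣQ_DR · Δt = 199.3 × 1800 s = 3.587 × 10^5 m³.
Over A = 19.5 km², depth = V / A = 18.4 mm.

d ≈ 18.4 mm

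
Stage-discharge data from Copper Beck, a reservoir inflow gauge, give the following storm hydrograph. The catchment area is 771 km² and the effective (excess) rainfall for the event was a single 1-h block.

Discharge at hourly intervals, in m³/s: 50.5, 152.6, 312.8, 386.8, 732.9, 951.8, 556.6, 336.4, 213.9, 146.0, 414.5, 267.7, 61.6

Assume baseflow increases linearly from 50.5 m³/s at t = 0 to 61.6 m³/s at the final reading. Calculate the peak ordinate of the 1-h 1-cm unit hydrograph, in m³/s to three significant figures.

U_p ≈ 498 m³/s

Direct runoff: 0.00, 101.17, 260.45, 333.52, 678.70, 896.67, 500.55, 279.43, 156.00, 87.17, 354.75, 207.03, 0.00 m³/s; ΣQ_DR = 3855 m³/s, peak = 896.67 m³/s.
Runoff depth d = ΣQ_DR·Δt / A = 3855 × 3600 / (771 km²) = 18.00 mm.
The 1-cm UH is the DRH scaled by (10 mm)/d, so U_p = 896.67 × 10/18.00 = 498 m³/s.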